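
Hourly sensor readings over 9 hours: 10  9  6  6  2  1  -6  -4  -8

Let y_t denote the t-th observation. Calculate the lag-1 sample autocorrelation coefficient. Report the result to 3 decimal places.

Mean ȳ = (10 + 9 + 6 + 6 + 2 + 1 − 6 − 4 − 8)/9 = 1.7778
Numerator Σ_{t=1}^{8}(y_t−ȳ)(y_{t+1}−ȳ) = 215.9506
Denominator Σ(y_t−ȳ)² = 345.5556
r_1 = 215.9506 / 345.5556 = 0.625

0.625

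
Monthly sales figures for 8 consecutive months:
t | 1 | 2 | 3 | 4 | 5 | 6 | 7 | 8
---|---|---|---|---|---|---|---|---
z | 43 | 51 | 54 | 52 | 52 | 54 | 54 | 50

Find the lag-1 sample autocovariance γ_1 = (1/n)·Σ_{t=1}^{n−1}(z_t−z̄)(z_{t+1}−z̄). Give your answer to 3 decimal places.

1.273

Mean z̄ = (43 + 51 + 54 + 52 + 52 + 54 + 54 + 50)/8 = 51.2500
Σ_{t=1}^{7}(z_t−z̄)(z_{t+1}−z̄) = 10.1875
γ_1 = 10.1875 / 8 = 1.273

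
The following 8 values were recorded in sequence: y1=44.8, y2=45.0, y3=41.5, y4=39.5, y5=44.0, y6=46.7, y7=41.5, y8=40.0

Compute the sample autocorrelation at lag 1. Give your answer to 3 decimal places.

Mean ȳ = (44.8 + 45.0 + 41.5 + 39.5 + 44.0 + 46.7 + 41.5 + 40.0)/8 = 42.8750
Numerator Σ_{t=1}^{7}(y_t−ȳ)(y_{t+1}−ȳ) = 5.0094
Denominator Σ(y_t−ȳ)² = 47.5550
r_1 = 5.0094 / 47.5550 = 0.105

0.105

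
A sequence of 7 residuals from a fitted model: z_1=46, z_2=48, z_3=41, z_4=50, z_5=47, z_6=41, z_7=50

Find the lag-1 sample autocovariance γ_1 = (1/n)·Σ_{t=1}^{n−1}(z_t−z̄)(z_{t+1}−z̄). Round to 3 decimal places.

Mean z̄ = (46 + 48 + 41 + 50 + 47 + 41 + 50)/7 = 46.1429
Σ_{t=1}^{6}(z_t−z̄)(z_{t+1}−z̄) = -50.5918
γ_1 = -50.5918 / 7 = -7.227

-7.227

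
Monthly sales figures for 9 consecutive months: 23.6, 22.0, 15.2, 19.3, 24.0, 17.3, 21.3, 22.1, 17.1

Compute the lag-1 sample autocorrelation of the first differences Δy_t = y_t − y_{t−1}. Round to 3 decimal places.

First differences Δy: -1.6, -6.8, 4.1, 4.7, -6.7, 4.0, 0.8, -5.0
Mean of differences = -0.8125
Numerator Σ(Δy_t−Δȳ)(Δy_{t+1}−Δȳ) = -57.3989
Denominator Σ(Δy_t−Δȳ)² = 168.9488
r_1(Δy) = -57.3989 / 168.9488 = -0.340

-0.340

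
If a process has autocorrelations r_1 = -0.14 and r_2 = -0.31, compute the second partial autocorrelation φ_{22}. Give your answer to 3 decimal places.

-0.336

φ_{22} = (r_2 − r_1²) / (1 − r_1²)
r_1² = (-0.14)² = 0.0196
Numerator = -0.31 − 0.0196 = -0.3296; denominator = 1 − 0.0196 = 0.9804
φ_{22} = -0.3296 / 0.9804 = -0.336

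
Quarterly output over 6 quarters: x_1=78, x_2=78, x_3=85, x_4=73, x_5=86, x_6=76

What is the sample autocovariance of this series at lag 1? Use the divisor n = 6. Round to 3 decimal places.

Mean x̄ = (78 + 78 + 85 + 73 + 86 + 76)/6 = 79.3333
Σ_{t=1}^{5}(x_t−x̄)(x_{t+1}−x̄) = -106.1111
γ_1 = -106.1111 / 6 = -17.685

-17.685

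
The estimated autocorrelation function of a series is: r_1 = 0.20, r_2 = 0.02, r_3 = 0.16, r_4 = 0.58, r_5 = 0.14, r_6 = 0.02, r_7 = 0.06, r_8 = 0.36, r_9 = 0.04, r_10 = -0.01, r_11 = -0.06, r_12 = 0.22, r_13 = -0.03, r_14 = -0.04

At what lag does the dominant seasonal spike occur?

4

The largest autocorrelation is r_4 = 0.58, with weaker echoes at lags 8 (0.36) and 12 (0.22); the remaining lags stay at or below 0.20. The elevated value at lag 1 (0.20), dropping to 0.02 at lag 2, reflects decaying short-term dependence rather than seasonality.
The dominant spike at lag 4 indicates a seasonal period of 4.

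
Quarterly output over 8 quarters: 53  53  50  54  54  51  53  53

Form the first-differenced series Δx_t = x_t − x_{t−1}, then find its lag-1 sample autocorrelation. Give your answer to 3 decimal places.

First differences Δx: 0, -3, 4, 0, -3, 2, 0
Mean of differences = 0.0000
Numerator Σ(Δx_t−Δx̄)(Δx_{t+1}−Δx̄) = -18.0000
Denominator Σ(Δx_t−Δx̄)² = 38.0000
r_1(Δx) = -18.0000 / 38.0000 = -0.474

-0.474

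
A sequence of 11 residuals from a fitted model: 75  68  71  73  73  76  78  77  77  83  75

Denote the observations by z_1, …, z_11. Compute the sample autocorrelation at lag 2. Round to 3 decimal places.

0.245

Mean z̄ = (75 + 68 + 71 + 73 + 73 + 76 + 78 + 77 + 77 + 83 + 75)/11 = 75.0909
Numerator Σ_{t=1}^{9}(z_t−z̄)(z_{t+2}−z̄) = 37.9835
Denominator Σ(z_t−z̄)² = 154.9091
r_2 = 37.9835 / 154.9091 = 0.245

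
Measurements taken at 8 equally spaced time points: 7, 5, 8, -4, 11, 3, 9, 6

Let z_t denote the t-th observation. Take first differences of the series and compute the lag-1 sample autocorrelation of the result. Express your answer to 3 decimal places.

First differences Δz: -2, 3, -12, 15, -8, 6, -3
Mean of differences = -0.1429
Numerator Σ(Δz_t−Δz̄)(Δz_{t+1}−Δz̄) = -407.4490
Denominator Σ(Δz_t−Δz̄)² = 490.8571
r_1(Δz) = -407.4490 / 490.8571 = -0.830

-0.830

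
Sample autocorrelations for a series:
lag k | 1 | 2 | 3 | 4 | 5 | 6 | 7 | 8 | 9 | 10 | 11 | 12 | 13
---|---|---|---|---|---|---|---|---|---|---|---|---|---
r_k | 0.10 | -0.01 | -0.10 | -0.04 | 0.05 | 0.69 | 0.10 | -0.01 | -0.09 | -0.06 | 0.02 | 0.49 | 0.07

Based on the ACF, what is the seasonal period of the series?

6

The largest autocorrelation is r_6 = 0.69, with a weaker echo at lag 12 (0.49); the remaining lags stay at or below 0.10.
The dominant spike at lag 6 indicates a seasonal period of 6.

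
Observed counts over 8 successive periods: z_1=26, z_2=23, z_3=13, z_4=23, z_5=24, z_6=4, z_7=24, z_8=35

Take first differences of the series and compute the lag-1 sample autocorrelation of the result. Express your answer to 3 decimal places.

-0.235

First differences Δz: -3, -10, 10, 1, -20, 20, 11
Mean of differences = 1.2857
Numerator Σ(Δz_t−Δz̄)(Δz_{t+1}−Δz̄) = -262.9388
Denominator Σ(Δz_t−Δz̄)² = 1119.4286
r_1(Δz) = -262.9388 / 1119.4286 = -0.235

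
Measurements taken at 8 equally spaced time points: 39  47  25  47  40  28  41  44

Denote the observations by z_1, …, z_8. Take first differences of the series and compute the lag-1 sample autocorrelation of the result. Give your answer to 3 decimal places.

First differences Δz: 8, -22, 22, -7, -12, 13, 3
Mean of differences = 0.7143
Numerator Σ(Δz_t−Δz̄)(Δz_{t+1}−Δz̄) = -843.2245
Denominator Σ(Δz_t−Δz̄)² = 1399.4286
r_1(Δz) = -843.2245 / 1399.4286 = -0.603

-0.603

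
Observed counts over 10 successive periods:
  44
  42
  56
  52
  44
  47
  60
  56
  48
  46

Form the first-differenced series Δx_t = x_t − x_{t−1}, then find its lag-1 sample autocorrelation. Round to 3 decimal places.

-0.078

First differences Δx: -2, 14, -4, -8, 3, 13, -4, -8, -2
Mean of differences = 0.2222
Numerator Σ(Δx_t−Δx̄)(Δx_{t+1}−Δx̄) = -42.3827
Denominator Σ(Δx_t−Δx̄)² = 541.5556
r_1(Δx) = -42.3827 / 541.5556 = -0.078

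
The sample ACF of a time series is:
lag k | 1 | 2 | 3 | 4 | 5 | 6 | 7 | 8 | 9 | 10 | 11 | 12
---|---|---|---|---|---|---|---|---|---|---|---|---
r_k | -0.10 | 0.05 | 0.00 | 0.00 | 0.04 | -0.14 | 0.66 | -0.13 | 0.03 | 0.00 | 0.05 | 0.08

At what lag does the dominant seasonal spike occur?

7

The largest autocorrelation is r_7 = 0.66; the remaining lags stay at or below 0.08.
The dominant spike at lag 7 indicates a seasonal period of 7.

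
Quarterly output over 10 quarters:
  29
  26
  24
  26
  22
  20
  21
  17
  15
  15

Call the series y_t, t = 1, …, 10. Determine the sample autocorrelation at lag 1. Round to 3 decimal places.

0.628

Mean ȳ = (29 + 26 + 24 + 26 + 22 + 20 + 21 + 17 + 15 + 15)/10 = 21.5000
Numerator Σ_{t=1}^{9}(y_t−ȳ)(y_{t+1}−ȳ) = 132.2500
Denominator Σ(y_t−ȳ)² = 210.5000
r_1 = 132.2500 / 210.5000 = 0.628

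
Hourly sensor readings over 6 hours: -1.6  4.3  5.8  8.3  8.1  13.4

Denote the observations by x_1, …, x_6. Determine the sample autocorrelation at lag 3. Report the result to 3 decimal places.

-0.185

Mean x̄ = (-1.6 + 4.3 + 5.8 + 8.3 + 8.1 + 13.4)/6 = 6.3833
Σ(x_t−x̄)(x_{t+3}−x̄) = (-15.3014) + (-3.5764) + (-4.0931) = -22.9708
Denominator Σ(x_t−x̄)² = 124.2683
r_3 = -22.9708 / 124.2683 = -0.185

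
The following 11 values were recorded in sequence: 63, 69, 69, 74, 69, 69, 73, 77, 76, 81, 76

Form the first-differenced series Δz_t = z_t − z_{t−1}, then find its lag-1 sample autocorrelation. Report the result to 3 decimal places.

First differences Δz: 6, 0, 5, -5, 0, 4, 4, -1, 5, -5
Mean of differences = 1.3000
Numerator Σ(Δz_t−Δz̄)(Δz_{t+1}−Δz̄) = -60.2900
Denominator Σ(Δz_t−Δz̄)² = 152.1000
r_1(Δz) = -60.2900 / 152.1000 = -0.396

-0.396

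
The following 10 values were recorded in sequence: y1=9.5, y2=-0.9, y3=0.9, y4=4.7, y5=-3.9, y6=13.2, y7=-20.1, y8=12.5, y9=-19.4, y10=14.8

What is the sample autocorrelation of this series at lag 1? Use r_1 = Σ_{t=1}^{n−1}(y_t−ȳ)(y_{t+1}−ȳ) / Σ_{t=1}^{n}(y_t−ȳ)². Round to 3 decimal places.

-0.766

Mean ȳ = (9.5 − 0.9 + 0.9 + 4.7 − 3.9 + 13.2 − 20.1 + 12.5 − 19.4 + 14.8)/10 = 1.1300
Numerator Σ_{t=1}^{9}(y_t−ȳ)(y_{t+1}−ȳ) = -1107.7169
Denominator Σ(y_t−ȳ)² = 1446.3010
r_1 = -1107.7169 / 1446.3010 = -0.766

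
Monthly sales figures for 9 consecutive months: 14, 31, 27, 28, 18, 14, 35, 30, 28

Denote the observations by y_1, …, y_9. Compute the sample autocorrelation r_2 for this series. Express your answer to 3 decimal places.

Mean ȳ = (14 + 31 + 27 + 28 + 18 + 14 + 35 + 30 + 28)/9 = 25.0000
Σ(y_t−ȳ)(y_{t+2}−ȳ) = (-22.0000) + (18.0000) + (-14.0000) + (-33.0000) + (-70.0000) + (-55.0000) + (30.0000) = -146.0000
Denominator Σ(y_t−ȳ)² = 474.0000
r_2 = -146.0000 / 474.0000 = -0.308

-0.308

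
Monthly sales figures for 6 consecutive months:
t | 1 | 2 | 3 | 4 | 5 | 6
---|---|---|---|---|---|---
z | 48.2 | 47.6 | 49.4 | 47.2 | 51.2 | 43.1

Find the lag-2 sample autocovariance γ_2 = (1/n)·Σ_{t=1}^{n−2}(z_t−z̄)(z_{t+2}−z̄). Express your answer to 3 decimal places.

Mean z̄ = (48.2 + 47.6 + 49.4 + 47.2 + 51.2 + 43.1)/6 = 47.7833
Σ_{t=1}^{4}(z_t−z̄)(z_{t+2}−z̄) = 9.0361
γ_2 = 9.0361 / 6 = 1.506

1.506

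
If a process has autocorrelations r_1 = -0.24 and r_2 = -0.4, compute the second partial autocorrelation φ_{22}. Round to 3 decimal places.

φ_{22} = (r_2 − r_1²) / (1 − r_1²)
r_1² = (-0.24)² = 0.0576
Numerator = -0.4 − 0.0576 = -0.4576; denominator = 1 − 0.0576 = 0.9424
φ_{22} = -0.4576 / 0.9424 = -0.486

-0.486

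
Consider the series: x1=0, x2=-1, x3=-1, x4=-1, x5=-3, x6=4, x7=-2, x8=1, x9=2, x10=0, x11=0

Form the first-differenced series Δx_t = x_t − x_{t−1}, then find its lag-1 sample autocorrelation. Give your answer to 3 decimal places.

First differences Δx: -1, 0, 0, -2, 7, -6, 3, 1, -2, 0
Mean of differences = 0.0000
Numerator Σ(Δx_t−Δx̄)(Δx_{t+1}−Δx̄) = -73.0000
Denominator Σ(Δx_t−Δx̄)² = 104.0000
r_1(Δx) = -73.0000 / 104.0000 = -0.702

-0.702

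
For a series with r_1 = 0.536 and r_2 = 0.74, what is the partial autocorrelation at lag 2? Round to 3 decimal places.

φ_{22} = (r_2 − r_1²) / (1 − r_1²)
r_1² = (0.536)² = 0.287296
Numerator = 0.74 − 0.2873 = 0.4527; denominator = 1 − 0.2873 = 0.7127
φ_{22} = 0.4527 / 0.7127 = 0.635

0.635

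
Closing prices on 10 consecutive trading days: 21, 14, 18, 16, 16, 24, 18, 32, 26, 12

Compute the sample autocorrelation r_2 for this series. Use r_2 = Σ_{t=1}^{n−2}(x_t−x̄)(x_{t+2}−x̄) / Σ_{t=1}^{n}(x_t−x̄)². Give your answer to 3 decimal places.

-0.110

Mean x̄ = (21 + 14 + 18 + 16 + 16 + 24 + 18 + 32 + 26 + 12)/10 = 19.7000
Numerator Σ_{t=1}^{8}(x_t−x̄)(x_{t+2}−x̄) = -36.9800
Denominator Σ(x_t−x̄)² = 336.1000
r_2 = -36.9800 / 336.1000 = -0.110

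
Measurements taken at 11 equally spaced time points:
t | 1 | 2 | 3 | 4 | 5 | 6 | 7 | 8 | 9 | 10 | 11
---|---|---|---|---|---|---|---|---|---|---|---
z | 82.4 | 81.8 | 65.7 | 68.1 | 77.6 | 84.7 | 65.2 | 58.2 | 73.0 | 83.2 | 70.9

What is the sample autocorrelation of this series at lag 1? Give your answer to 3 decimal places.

0.112

Mean z̄ = (82.4 + 81.8 + 65.7 + 68.1 + 77.6 + 84.7 + 65.2 + 58.2 + 73.0 + 83.2 + 70.9)/11 = 73.7091
Numerator Σ_{t=1}^{10}(z_t−z̄)(z_{t+1}−z̄) = 87.4326
Denominator Σ(z_t−z̄)² = 783.9491
r_1 = 87.4326 / 783.9491 = 0.112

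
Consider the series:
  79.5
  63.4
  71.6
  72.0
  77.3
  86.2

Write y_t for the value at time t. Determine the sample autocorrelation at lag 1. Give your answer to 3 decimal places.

Mean ȳ = (79.5 + 63.4 + 71.6 + 72.0 + 77.3 + 86.2)/6 = 75.0000
Σ(y_t−ȳ)(y_{t+1}−ȳ) = (-52.2000) + (39.4400) + (10.2000) + (-6.9000) + (25.7600) = 16.3000
Denominator Σ(y_t−ȳ)² = 306.1000
r_1 = 16.3000 / 306.1000 = 0.053

0.053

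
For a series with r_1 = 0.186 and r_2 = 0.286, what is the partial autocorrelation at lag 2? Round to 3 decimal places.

φ_{22} = (r_2 − r_1²) / (1 − r_1²)
r_1² = (0.186)² = 0.034596
Numerator = 0.286 − 0.0346 = 0.2514; denominator = 1 − 0.0346 = 0.9654
φ_{22} = 0.2514 / 0.9654 = 0.260

0.260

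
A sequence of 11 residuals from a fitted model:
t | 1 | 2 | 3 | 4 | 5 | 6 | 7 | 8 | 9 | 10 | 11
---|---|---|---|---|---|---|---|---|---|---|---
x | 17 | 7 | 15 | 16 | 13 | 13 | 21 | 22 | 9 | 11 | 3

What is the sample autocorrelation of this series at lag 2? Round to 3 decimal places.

Mean x̄ = (17 + 7 + 15 + 16 + 13 + 13 + 21 + 22 + 9 + 11 + 3)/11 = 13.3636
Numerator Σ_{t=1}^{9}(x_t−x̄)(x_{t+2}−x̄) = -26.8099
Denominator Σ(x_t−x̄)² = 328.5455
r_2 = -26.8099 / 328.5455 = -0.082

-0.082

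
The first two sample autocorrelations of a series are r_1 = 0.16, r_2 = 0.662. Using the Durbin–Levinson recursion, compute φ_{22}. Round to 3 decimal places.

φ_{22} = (r_2 − r_1²) / (1 − r_1²)
r_1² = (0.16)² = 0.0256
Numerator = 0.662 − 0.0256 = 0.6364; denominator = 1 − 0.0256 = 0.9744
φ_{22} = 0.6364 / 0.9744 = 0.653

0.653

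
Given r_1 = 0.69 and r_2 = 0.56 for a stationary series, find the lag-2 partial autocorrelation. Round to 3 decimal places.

0.160

φ_{22} = (r_2 − r_1²) / (1 − r_1²)
r_1² = (0.69)² = 0.4761
Numerator = 0.56 − 0.4761 = 0.0839; denominator = 1 − 0.4761 = 0.5239
φ_{22} = 0.0839 / 0.5239 = 0.160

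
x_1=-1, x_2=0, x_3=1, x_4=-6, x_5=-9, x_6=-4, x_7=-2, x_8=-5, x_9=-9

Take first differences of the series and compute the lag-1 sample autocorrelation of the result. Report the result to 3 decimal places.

First differences Δx: 1, 1, -7, -3, 5, 2, -3, -4
Mean of differences = -1.0000
Numerator Σ(Δx_t−Δx̄)(Δx_{t+1}−Δx̄) = 10.0000
Denominator Σ(Δx_t−Δx̄)² = 106.0000
r_1(Δx) = 10.0000 / 106.0000 = 0.094

0.094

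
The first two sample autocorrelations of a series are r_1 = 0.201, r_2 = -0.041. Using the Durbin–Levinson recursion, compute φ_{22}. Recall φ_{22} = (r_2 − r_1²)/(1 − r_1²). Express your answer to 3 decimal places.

φ_{22} = (r_2 − r_1²) / (1 − r_1²)
r_1² = (0.201)² = 0.040401
Numerator = -0.041 − 0.0404 = -0.0814; denominator = 1 − 0.0404 = 0.9596
φ_{22} = -0.0814 / 0.9596 = -0.085

-0.085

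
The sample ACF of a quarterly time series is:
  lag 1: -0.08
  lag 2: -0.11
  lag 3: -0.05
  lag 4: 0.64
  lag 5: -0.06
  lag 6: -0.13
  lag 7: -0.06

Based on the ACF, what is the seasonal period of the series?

4

The largest autocorrelation is r_4 = 0.64; the remaining lags stay at or below -0.05.
The dominant spike at lag 4 indicates a seasonal period of 4.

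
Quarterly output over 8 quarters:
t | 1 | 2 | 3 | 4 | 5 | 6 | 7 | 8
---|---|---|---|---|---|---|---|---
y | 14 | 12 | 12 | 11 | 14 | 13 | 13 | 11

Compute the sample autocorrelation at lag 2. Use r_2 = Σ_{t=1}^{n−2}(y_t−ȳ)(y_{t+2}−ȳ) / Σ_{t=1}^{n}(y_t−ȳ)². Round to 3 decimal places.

Mean ȳ = (14 + 12 + 12 + 11 + 14 + 13 + 13 + 11)/8 = 12.5000
Σ(y_t−ȳ)(y_{t+2}−ȳ) = (-0.7500) + (0.7500) + (-0.7500) + (-0.7500) + (0.7500) + (-0.7500) = -1.5000
Denominator Σ(y_t−ȳ)² = 10.0000
r_2 = -1.5000 / 10.0000 = -0.150

-0.150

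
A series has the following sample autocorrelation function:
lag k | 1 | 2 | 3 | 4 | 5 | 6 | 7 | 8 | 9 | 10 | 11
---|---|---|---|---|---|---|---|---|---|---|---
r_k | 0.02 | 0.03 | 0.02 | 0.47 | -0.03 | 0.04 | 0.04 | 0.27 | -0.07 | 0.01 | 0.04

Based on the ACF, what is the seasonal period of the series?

The largest autocorrelation is r_4 = 0.47, with a weaker echo at lag 8 (0.27); the remaining lags stay at or below 0.04.
The dominant spike at lag 4 indicates a seasonal period of 4.

4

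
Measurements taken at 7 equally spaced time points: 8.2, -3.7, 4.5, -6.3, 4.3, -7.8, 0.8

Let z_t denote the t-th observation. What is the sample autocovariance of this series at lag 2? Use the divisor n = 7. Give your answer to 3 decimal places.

Mean z̄ = (8.2 − 3.7 + 4.5 − 6.3 + 4.3 − 7.8 + 0.8)/7 = 0.0000
Deviations: 8.2000, -3.7000, 4.5000, -6.3000, 4.3000, -7.8000, 0.8000
Σ_{t=1}^{5}(z_t−z̄)(z_{t+2}−z̄) = 132.1400
γ_2 = 132.1400 / 7 = 18.877

18.877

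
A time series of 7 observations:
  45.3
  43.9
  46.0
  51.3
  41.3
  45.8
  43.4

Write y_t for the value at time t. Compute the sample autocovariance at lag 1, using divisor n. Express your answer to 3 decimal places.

Mean ȳ = (45.3 + 43.9 + 46.0 + 51.3 + 41.3 + 45.8 + 43.4)/7 = 45.2857
Deviations: 0.0143, -1.3857, 0.7143, 6.0143, -3.9857, 0.5143, -1.8857
Σ_{t=1}^{6}(y_t−ȳ)(y_{t+1}−ȳ) = -23.7045
γ_1 = -23.7045 / 7 = -3.386

-3.386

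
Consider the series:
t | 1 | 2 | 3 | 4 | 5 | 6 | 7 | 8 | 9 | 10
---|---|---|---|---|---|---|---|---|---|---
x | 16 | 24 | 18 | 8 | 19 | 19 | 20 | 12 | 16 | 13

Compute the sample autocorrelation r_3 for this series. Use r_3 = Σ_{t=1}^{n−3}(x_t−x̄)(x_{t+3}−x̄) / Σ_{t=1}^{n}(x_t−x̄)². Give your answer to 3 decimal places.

-0.147

Mean x̄ = (16 + 24 + 18 + 8 + 19 + 19 + 20 + 12 + 16 + 13)/10 = 16.5000
Σ(x_t−x̄)(x_{t+3}−x̄) = (4.2500) + (18.7500) + (3.7500) + (-29.7500) + (-11.2500) + (-1.2500) + (-12.2500) = -27.7500
Denominator Σ(x_t−x̄)² = 188.5000
r_3 = -27.7500 / 188.5000 = -0.147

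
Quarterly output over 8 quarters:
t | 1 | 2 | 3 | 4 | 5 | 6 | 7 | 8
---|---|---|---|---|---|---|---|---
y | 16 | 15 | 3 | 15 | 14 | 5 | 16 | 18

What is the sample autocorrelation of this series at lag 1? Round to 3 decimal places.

-0.239

Mean ȳ = (16 + 15 + 3 + 15 + 14 + 5 + 16 + 18)/8 = 12.7500
Σ(y_t−ȳ)(y_{t+1}−ȳ) = (7.3125) + (-21.9375) + (-21.9375) + (2.8125) + (-9.6875) + (-25.1875) + (17.0625) = -51.5625
Denominator Σ(y_t−ȳ)² = 215.5000
r_1 = -51.5625 / 215.5000 = -0.239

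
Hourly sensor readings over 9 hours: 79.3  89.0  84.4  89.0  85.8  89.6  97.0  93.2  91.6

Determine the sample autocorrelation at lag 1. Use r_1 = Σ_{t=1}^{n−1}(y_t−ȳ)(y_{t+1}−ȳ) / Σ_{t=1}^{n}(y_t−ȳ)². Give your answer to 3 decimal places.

Mean ȳ = (79.3 + 89.0 + 84.4 + 89.0 + 85.8 + 89.6 + 97.0 + 93.2 + 91.6)/9 = 88.7667
Numerator Σ_{t=1}^{8}(y_t−ȳ)(y_{t+1}−ȳ) = 48.5122
Denominator Σ(y_t−ȳ)² = 213.7600
r_1 = 48.5122 / 213.7600 = 0.227

0.227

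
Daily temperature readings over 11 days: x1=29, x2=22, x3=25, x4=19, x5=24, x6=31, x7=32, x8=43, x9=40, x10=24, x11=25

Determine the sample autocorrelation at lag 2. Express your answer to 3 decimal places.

0.012

Mean x̄ = (29 + 22 + 25 + 19 + 24 + 31 + 32 + 43 + 40 + 24 + 25)/11 = 28.5455
Numerator Σ_{t=1}^{9}(x_t−x̄)(x_{t+2}−x̄) = 6.5868
Denominator Σ(x_t−x̄)² = 558.7273
r_2 = 6.5868 / 558.7273 = 0.012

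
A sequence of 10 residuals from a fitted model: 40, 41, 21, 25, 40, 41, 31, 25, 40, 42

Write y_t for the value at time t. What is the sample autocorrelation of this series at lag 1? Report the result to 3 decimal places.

Mean ȳ = (40 + 41 + 21 + 25 + 40 + 41 + 31 + 25 + 40 + 42)/10 = 34.6000
Numerator Σ_{t=1}^{9}(y_t−ȳ)(y_{t+1}−ȳ) = 60.4400
Denominator Σ(y_t−ȳ)² = 606.4000
r_1 = 60.4400 / 606.4000 = 0.100

0.100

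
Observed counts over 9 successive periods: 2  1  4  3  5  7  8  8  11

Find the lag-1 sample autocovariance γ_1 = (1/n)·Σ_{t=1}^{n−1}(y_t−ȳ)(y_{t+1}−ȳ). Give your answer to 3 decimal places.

Mean ȳ = (2 + 1 + 4 + 3 + 5 + 7 + 8 + 8 + 11)/9 = 5.4444
Σ_{t=1}^{8}(y_t−ȳ)(y_{t+1}−ȳ) = 50.3580
γ_1 = 50.3580 / 9 = 5.595

5.595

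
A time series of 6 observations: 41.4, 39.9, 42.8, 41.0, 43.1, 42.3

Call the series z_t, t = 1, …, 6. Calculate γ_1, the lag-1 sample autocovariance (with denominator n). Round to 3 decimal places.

-0.392

Mean z̄ = (41.4 + 39.9 + 42.8 + 41.0 + 43.1 + 42.3)/6 = 41.7500
Deviations: -0.3500, -1.8500, 1.0500, -0.7500, 1.3500, 0.5500
Σ_{t=1}^{5}(z_t−z̄)(z_{t+1}−z̄) = -2.3525
γ_1 = -2.3525 / 6 = -0.392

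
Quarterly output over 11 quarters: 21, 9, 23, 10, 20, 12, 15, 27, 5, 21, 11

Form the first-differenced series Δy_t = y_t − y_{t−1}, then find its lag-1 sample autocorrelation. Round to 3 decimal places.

-0.793

First differences Δy: -12, 14, -13, 10, -8, 3, 12, -22, 16, -10
Mean of differences = -1.0000
Numerator Σ(Δy_t−Δȳ)(Δy_{t+1}−Δȳ) = -1313.0000
Denominator Σ(Δy_t−Δȳ)² = 1656.0000
r_1(Δy) = -1313.0000 / 1656.0000 = -0.793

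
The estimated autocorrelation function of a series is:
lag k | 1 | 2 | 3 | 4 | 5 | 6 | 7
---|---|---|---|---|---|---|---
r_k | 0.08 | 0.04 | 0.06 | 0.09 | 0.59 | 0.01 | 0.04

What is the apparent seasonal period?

The largest autocorrelation is r_5 = 0.59; the remaining lags stay at or below 0.09.
The dominant spike at lag 5 indicates a seasonal period of 5.

5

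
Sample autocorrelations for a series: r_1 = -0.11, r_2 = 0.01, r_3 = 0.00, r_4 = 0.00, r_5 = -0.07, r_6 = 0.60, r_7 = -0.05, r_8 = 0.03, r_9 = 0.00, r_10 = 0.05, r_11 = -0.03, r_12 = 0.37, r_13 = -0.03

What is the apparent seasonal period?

6

The largest autocorrelation is r_6 = 0.60, with a weaker echo at lag 12 (0.37); the remaining lags stay at or below 0.05.
The dominant spike at lag 6 indicates a seasonal period of 6.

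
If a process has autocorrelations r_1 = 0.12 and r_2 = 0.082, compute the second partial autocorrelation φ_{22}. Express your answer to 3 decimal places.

φ_{22} = (r_2 − r_1²) / (1 − r_1²)
r_1² = (0.12)² = 0.0144
Numerator = 0.082 − 0.0144 = 0.0676; denominator = 1 − 0.0144 = 0.9856
φ_{22} = 0.0676 / 0.9856 = 0.069

0.069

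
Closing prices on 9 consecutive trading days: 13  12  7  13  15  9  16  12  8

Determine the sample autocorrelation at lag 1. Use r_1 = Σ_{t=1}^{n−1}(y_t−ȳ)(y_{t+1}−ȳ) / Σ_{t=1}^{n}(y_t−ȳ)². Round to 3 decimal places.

Mean ȳ = (13 + 12 + 7 + 13 + 15 + 9 + 16 + 12 + 8)/9 = 11.6667
Numerator Σ_{t=1}^{8}(y_t−ȳ)(y_{t+1}−ȳ) = -23.1111
Denominator Σ(y_t−ȳ)² = 76.0000
r_1 = -23.1111 / 76.0000 = -0.304

-0.304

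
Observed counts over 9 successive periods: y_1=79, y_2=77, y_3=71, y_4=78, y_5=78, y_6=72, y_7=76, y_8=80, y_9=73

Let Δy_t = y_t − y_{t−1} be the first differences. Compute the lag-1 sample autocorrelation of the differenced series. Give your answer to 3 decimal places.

First differences Δy: -2, -6, 7, 0, -6, 4, 4, -7
Mean of differences = -0.7500
Numerator Σ(Δy_t−Δȳ)(Δy_{t+1}−Δȳ) = -64.3125
Denominator Σ(Δy_t−Δȳ)² = 201.5000
r_1(Δy) = -64.3125 / 201.5000 = -0.319

-0.319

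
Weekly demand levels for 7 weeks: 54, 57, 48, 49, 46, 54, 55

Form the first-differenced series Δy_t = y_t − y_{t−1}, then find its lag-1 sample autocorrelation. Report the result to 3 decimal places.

First differences Δy: 3, -9, 1, -3, 8, 1
Mean of differences = 0.1667
Numerator Σ(Δy_t−Δȳ)(Δy_{t+1}−Δȳ) = -54.5278
Denominator Σ(Δy_t−Δȳ)² = 164.8333
r_1(Δy) = -54.5278 / 164.8333 = -0.331

-0.331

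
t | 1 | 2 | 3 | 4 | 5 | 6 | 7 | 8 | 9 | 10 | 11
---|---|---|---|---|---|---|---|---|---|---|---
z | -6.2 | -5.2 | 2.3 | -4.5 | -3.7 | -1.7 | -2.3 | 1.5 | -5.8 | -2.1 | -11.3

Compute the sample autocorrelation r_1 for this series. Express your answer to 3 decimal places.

Mean z̄ = (-6.2 − 5.2 + 2.3 − 4.5 − 3.7 − 1.7 − 2.3 + 1.5 − 5.8 − 2.1 − 11.3)/11 = -3.5455
Numerator Σ_{t=1}^{10}(z_t−z̄)(z_{t+1}−z̄) = -28.2575
Denominator Σ(z_t−z̄)² = 142.6073
r_1 = -28.2575 / 142.6073 = -0.198

-0.198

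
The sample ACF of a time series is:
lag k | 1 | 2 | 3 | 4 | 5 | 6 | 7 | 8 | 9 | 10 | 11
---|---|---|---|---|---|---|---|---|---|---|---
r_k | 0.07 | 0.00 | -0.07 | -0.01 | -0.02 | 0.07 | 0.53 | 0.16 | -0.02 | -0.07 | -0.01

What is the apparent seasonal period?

7

The largest autocorrelation is r_7 = 0.53; the remaining lags stay at or below 0.16.
The dominant spike at lag 7 indicates a seasonal period of 7.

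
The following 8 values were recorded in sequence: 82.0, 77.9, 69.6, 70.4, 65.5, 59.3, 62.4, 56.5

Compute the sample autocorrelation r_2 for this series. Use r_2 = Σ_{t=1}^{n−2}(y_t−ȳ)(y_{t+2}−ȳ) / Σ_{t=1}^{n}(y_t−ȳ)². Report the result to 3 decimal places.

0.246

Mean ȳ = (82.0 + 77.9 + 69.6 + 70.4 + 65.5 + 59.3 + 62.4 + 56.5)/8 = 67.9500
Deviations from mean: 14.0500, 9.9500, 1.6500, 2.4500, -2.4500, -8.6500, -5.5500, -11.4500
Numerator Σ_{t=1}^{6}(y_t−ȳ)(y_{t+2}−ȳ) = 134.9650
Denominator Σ(y_t−ȳ)² = 547.8600
r_2 = 134.9650 / 547.8600 = 0.246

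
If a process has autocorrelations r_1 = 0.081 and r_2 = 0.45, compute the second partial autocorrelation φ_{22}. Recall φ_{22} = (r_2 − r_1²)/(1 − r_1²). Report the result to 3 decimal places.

0.446

φ_{22} = (r_2 − r_1²) / (1 − r_1²)
r_1² = (0.081)² = 0.006561
Numerator = 0.45 − 0.0066 = 0.4434; denominator = 1 − 0.0066 = 0.9934
φ_{22} = 0.4434 / 0.9934 = 0.446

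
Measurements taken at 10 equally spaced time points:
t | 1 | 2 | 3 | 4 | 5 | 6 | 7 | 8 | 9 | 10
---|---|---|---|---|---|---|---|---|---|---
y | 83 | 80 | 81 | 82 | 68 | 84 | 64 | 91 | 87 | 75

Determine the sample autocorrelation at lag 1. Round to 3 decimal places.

Mean ȳ = (83 + 80 + 81 + 82 + 68 + 84 + 64 + 91 + 87 + 75)/10 = 79.5000
Numerator Σ_{t=1}^{9}(y_t−ȳ)(y_{t+1}−ȳ) = -269.7500
Denominator Σ(y_t−ȳ)² = 622.5000
r_1 = -269.7500 / 622.5000 = -0.433

-0.433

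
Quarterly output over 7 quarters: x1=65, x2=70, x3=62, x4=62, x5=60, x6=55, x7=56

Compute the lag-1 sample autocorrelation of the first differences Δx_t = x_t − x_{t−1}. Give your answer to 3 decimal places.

First differences Δx: 5, -8, 0, -2, -5, 1
Mean of differences = -1.5000
Numerator Σ(Δx_t−Δx̄)(Δx_{t+1}−Δx̄) = -59.7500
Denominator Σ(Δx_t−Δx̄)² = 105.5000
r_1(Δx) = -59.7500 / 105.5000 = -0.566

-0.566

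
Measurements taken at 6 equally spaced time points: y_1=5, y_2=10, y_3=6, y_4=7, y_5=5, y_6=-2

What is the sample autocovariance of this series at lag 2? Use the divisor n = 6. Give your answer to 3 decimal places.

Mean ȳ = (5 + 10 + 6 + 7 + 5 − 2)/6 = 5.1667
Deviations: -0.1667, 4.8333, 0.8333, 1.8333, -0.1667, -7.1667
Σ_{t=1}^{4}(y_t−ȳ)(y_{t+2}−ȳ) = -4.5556
γ_2 = -4.5556 / 6 = -0.759

-0.759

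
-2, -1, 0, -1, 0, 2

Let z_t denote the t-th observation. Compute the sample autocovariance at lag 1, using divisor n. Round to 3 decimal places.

Mean z̄ = (-2 − 1 + 0 − 1 + 0 + 2)/6 = -0.3333
Σ_{t=1}^{5}(z_t−z̄)(z_{t+1}−z̄) = 1.2222
γ_1 = 1.2222 / 6 = 0.204

0.204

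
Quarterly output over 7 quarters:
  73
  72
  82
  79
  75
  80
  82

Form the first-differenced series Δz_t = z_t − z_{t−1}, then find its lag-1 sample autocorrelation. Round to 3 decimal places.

-0.369

First differences Δz: -1, 10, -3, -4, 5, 2
Mean of differences = 1.5000
Numerator Σ(Δz_t−Δz̄)(Δz_{t+1}−Δz̄) = -52.2500
Denominator Σ(Δz_t−Δz̄)² = 141.5000
r_1(Δz) = -52.2500 / 141.5000 = -0.369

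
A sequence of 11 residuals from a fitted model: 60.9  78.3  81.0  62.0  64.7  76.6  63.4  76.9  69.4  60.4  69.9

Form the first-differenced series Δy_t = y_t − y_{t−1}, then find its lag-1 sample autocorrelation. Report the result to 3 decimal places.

First differences Δy: 17.4, 2.7, -19.0, 2.7, 11.9, -13.2, 13.5, -7.5, -9.0, 9.5
Mean of differences = 0.9000
Numerator Σ(Δy_t−Δȳ)(Δy_{t+1}−Δȳ) = -462.7200
Denominator Σ(Δy_t−Δȳ)² = 1395.8400
r_1(Δy) = -462.7200 / 1395.8400 = -0.331

-0.331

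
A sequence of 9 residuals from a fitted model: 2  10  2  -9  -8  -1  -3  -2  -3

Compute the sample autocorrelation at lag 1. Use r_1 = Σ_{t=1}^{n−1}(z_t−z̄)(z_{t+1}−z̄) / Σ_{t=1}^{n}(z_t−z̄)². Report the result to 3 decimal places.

0.387

Mean z̄ = (2 + 10 + 2 − 9 − 8 − 1 − 3 − 2 − 3)/9 = -1.3333
Numerator Σ_{t=1}^{8}(z_t−z̄)(z_{t+1}−z̄) = 100.5556
Denominator Σ(z_t−z̄)² = 260.0000
r_1 = 100.5556 / 260.0000 = 0.387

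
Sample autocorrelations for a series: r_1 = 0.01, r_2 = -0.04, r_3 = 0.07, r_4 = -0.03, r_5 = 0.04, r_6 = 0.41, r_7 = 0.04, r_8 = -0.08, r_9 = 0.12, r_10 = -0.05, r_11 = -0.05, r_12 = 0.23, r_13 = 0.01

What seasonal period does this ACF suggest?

6

The largest autocorrelation is r_6 = 0.41, with a weaker echo at lag 12 (0.23); the remaining lags stay at or below 0.12.
The dominant spike at lag 6 indicates a seasonal period of 6.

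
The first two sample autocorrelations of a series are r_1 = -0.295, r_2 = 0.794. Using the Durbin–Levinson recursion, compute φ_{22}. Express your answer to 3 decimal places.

φ_{22} = (r_2 − r_1²) / (1 − r_1²)
r_1² = (-0.295)² = 0.087025
Numerator = 0.794 − 0.0870 = 0.7070; denominator = 1 − 0.0870 = 0.9130
φ_{22} = 0.7070 / 0.9130 = 0.774

0.774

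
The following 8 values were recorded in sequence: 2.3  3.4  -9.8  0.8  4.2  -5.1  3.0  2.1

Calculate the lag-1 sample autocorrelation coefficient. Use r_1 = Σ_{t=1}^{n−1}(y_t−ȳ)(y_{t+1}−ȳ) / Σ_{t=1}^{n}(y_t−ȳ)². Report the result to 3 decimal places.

Mean ȳ = (2.3 + 3.4 − 9.8 + 0.8 + 4.2 − 5.1 + 3.0 + 2.1)/8 = 0.1125
Deviations from mean: 2.1875, 3.2875, -9.9125, 0.6875, 4.0875, -5.2125, 2.8875, 1.9875
Σ(y_t−ȳ)(y_{t+1}−ȳ) = (7.1914) + (-32.5873) + (-6.8148) + (2.8102) + (-21.3061) + (-15.0511) + (5.7389) = -60.0189
Denominator Σ(y_t−ȳ)² = 170.4888
r_1 = -60.0189 / 170.4888 = -0.352

-0.352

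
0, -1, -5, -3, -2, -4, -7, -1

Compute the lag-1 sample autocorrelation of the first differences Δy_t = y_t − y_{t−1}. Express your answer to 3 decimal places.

First differences Δy: -1, -4, 2, 1, -2, -3, 6
Mean of differences = -0.1429
Numerator Σ(Δy_t−Δȳ)(Δy_{t+1}−Δȳ) = -16.8776
Denominator Σ(Δy_t−Δȳ)² = 70.8571
r_1(Δy) = -16.8776 / 70.8571 = -0.238

-0.238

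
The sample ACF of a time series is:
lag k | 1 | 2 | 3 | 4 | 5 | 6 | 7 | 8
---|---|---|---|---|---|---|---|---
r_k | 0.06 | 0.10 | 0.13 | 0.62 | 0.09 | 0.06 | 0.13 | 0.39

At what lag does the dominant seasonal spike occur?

The largest autocorrelation is r_4 = 0.62, with a weaker echo at lag 8 (0.39); the remaining lags stay at or below 0.13.
The dominant spike at lag 4 indicates a seasonal period of 4.

4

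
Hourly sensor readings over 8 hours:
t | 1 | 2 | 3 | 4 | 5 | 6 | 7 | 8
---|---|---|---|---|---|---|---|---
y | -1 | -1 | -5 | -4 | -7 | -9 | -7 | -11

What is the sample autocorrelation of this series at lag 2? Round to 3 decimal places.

Mean ȳ = (-1 − 1 − 5 − 4 − 7 − 9 − 7 − 11)/8 = -5.6250
Deviations from mean: 4.6250, 4.6250, 0.6250, 1.6250, -1.3750, -3.3750, -1.3750, -5.3750
Σ(y_t−ȳ)(y_{t+2}−ȳ) = (2.8906) + (7.5156) + (-0.8594) + (-5.4844) + (1.8906) + (18.1406) = 24.0938
Denominator Σ(y_t−ȳ)² = 89.8750
r_2 = 24.0938 / 89.8750 = 0.268

0.268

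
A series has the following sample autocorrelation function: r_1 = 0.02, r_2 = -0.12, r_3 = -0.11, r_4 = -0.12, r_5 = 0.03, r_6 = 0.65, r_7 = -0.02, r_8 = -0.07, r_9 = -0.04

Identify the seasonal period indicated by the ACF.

6

The largest autocorrelation is r_6 = 0.65; the remaining lags stay at or below 0.03.
The dominant spike at lag 6 indicates a seasonal period of 6.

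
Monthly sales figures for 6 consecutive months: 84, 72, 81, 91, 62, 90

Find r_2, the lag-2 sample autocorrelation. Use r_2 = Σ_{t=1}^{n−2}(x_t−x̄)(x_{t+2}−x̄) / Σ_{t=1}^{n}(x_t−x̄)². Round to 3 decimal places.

0.013

Mean x̄ = (84 + 72 + 81 + 91 + 62 + 90)/6 = 80.0000
Σ(x_t−x̄)(x_{t+2}−x̄) = (4.0000) + (-88.0000) + (-18.0000) + (110.0000) = 8.0000
Denominator Σ(x_t−x̄)² = 626.0000
r_2 = 8.0000 / 626.0000 = 0.013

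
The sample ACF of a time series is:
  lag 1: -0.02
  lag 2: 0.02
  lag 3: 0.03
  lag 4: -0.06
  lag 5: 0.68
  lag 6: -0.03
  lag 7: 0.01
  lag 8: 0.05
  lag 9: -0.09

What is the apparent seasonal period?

The largest autocorrelation is r_5 = 0.68; the remaining lags stay at or below 0.05.
The dominant spike at lag 5 indicates a seasonal period of 5.

5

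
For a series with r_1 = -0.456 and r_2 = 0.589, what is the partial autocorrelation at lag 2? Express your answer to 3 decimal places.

0.481

φ_{22} = (r_2 − r_1²) / (1 − r_1²)
r_1² = (-0.456)² = 0.207936
Numerator = 0.589 − 0.2079 = 0.3811; denominator = 1 − 0.2079 = 0.7921
φ_{22} = 0.3811 / 0.7921 = 0.481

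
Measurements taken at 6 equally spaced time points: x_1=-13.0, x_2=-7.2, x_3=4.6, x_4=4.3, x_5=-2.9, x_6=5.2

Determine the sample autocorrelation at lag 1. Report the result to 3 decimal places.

Mean x̄ = (-13.0 − 7.2 + 4.6 + 4.3 − 2.9 + 5.2)/6 = -1.5000
Deviations from mean: -11.5000, -5.7000, 6.1000, 5.8000, -1.4000, 6.7000
Numerator Σ_{t=1}^{5}(x_t−x̄)(x_{t+1}−x̄) = 48.6600
Denominator Σ(x_t−x̄)² = 282.4400
r_1 = 48.6600 / 282.4400 = 0.172

0.172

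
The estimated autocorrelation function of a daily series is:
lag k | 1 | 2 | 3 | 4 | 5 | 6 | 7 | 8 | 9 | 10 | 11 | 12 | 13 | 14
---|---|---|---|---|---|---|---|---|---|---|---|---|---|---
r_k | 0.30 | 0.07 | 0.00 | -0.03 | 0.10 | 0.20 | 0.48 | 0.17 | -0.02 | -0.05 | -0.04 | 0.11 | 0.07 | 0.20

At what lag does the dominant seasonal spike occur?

The largest autocorrelation is r_7 = 0.48; the remaining lags stay at or below 0.30. The elevated value at lag 1 (0.30), dropping to 0.07 at lag 2, reflects decaying short-term dependence rather than seasonality.
The dominant spike at lag 7 indicates a seasonal period of 7.

7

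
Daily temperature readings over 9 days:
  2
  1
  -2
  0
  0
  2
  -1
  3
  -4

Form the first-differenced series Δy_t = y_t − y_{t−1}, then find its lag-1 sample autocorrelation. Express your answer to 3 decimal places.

First differences Δy: -1, -3, 2, 0, 2, -3, 4, -7
Mean of differences = -0.7500
Numerator Σ(Δy_t−Δȳ)(Δy_{t+1}−Δȳ) = -48.0625
Denominator Σ(Δy_t−Δȳ)² = 87.5000
r_1(Δy) = -48.0625 / 87.5000 = -0.549

-0.549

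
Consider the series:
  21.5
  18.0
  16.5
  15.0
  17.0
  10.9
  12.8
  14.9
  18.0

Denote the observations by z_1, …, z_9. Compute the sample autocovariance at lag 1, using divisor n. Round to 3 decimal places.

2.611

Mean z̄ = (21.5 + 18.0 + 16.5 + 15.0 + 17.0 + 10.9 + 12.8 + 14.9 + 18.0)/9 = 16.0667
Σ_{t=1}^{8}(z_t−z̄)(z_{t+1}−z̄) = 23.4956
γ_1 = 23.4956 / 9 = 2.611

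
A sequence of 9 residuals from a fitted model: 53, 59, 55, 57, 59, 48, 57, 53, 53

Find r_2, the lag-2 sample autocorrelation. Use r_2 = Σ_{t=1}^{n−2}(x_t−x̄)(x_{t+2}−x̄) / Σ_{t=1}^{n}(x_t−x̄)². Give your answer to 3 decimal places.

0.120

Mean x̄ = (53 + 59 + 55 + 57 + 59 + 48 + 57 + 53 + 53)/9 = 54.8889
Σ(x_t−x̄)(x_{t+2}−x̄) = (-0.2099) + (8.6790) + (0.4568) + (-14.5432) + (8.6790) + (13.0123) + (-3.9877) = 12.0864
Denominator Σ(x_t−x̄)² = 100.8889
r_2 = 12.0864 / 100.8889 = 0.120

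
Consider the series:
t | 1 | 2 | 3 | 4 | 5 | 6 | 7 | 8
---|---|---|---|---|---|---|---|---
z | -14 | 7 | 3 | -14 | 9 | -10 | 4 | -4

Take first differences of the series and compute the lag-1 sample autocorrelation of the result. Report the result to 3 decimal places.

First differences Δz: 21, -4, -17, 23, -19, 14, -8
Mean of differences = 1.4286
Numerator Σ(Δz_t−Δz̄)(Δz_{t+1}−Δz̄) = -1219.7551
Denominator Σ(Δz_t−Δz̄)² = 1881.7143
r_1(Δz) = -1219.7551 / 1881.7143 = -0.648

-0.648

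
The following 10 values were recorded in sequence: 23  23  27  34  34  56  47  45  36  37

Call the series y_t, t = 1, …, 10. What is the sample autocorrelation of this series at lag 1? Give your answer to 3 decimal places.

0.567

Mean ȳ = (23 + 23 + 27 + 34 + 34 + 56 + 47 + 45 + 36 + 37)/10 = 36.2000
Numerator Σ_{t=1}^{9}(y_t−ȳ)(y_{t+1}−ȳ) = 584.1600
Denominator Σ(y_t−ȳ)² = 1029.6000
r_1 = 584.1600 / 1029.6000 = 0.567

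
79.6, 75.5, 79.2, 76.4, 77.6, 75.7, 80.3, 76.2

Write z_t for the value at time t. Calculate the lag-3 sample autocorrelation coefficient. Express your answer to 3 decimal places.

-0.346

Mean z̄ = (79.6 + 75.5 + 79.2 + 76.4 + 77.6 + 75.7 + 80.3 + 76.2)/8 = 77.5625
Σ(z_t−z̄)(z_{t+3}−z̄) = (-2.3686) + (-0.0773) + (-3.0498) + (-3.1823) + (-0.0511) = -8.7292
Denominator Σ(z_t−z̄)² = 25.2588
r_3 = -8.7292 / 25.2588 = -0.346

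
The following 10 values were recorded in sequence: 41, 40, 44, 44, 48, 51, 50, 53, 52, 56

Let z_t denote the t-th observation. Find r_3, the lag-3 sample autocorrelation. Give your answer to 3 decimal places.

Mean z̄ = (41 + 40 + 44 + 44 + 48 + 51 + 50 + 53 + 52 + 56)/10 = 47.9000
Σ(z_t−z̄)(z_{t+3}−z̄) = (26.9100) + (-0.7900) + (-12.0900) + (-8.1900) + (0.5100) + (12.7100) + (17.0100) = 36.0700
Denominator Σ(z_t−z̄)² = 262.9000
r_3 = 36.0700 / 262.9000 = 0.137

0.137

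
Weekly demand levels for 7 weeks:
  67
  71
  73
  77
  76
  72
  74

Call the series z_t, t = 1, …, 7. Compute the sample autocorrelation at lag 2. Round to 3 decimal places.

-0.120

Mean z̄ = (67 + 71 + 73 + 77 + 76 + 72 + 74)/7 = 72.8571
Deviations from mean: -5.8571, -1.8571, 0.1429, 4.1429, 3.1429, -0.8571, 1.1429
Σ(z_t−z̄)(z_{t+2}−z̄) = (-0.8367) + (-7.6939) + (0.4490) + (-3.5510) + (3.5918) = -8.0408
Denominator Σ(z_t−z̄)² = 66.8571
r_2 = -8.0408 / 66.8571 = -0.120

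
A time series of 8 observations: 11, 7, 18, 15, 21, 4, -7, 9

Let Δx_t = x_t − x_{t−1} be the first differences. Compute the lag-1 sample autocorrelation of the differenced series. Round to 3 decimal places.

First differences Δx: -4, 11, -3, 6, -17, -11, 16
Mean of differences = -0.2857
Numerator Σ(Δx_t−Δx̄)(Δx_{t+1}−Δx̄) = -190.0816
Denominator Σ(Δx_t−Δx̄)² = 847.4286
r_1(Δx) = -190.0816 / 847.4286 = -0.224

-0.224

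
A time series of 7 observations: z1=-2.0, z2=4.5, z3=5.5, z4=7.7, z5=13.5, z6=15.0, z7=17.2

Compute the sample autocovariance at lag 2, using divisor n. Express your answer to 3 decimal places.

8.218

Mean z̄ = (-2.0 + 4.5 + 5.5 + 7.7 + 13.5 + 15.0 + 17.2)/7 = 8.7714
Deviations: -10.7714, -4.2714, -3.2714, -1.0714, 4.7286, 6.2286, 8.4286
Σ_{t=1}^{5}(z_t−z̄)(z_{t+2}−z̄) = 57.5269
γ_2 = 57.5269 / 7 = 8.218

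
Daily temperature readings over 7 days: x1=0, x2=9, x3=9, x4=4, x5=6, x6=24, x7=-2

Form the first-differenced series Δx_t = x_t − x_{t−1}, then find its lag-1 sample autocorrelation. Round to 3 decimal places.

First differences Δx: 9, 0, -5, 2, 18, -26
Mean of differences = -0.3333
Numerator Σ(Δx_t−Δx̄)(Δx_{t+1}−Δx̄) = -437.1111
Denominator Σ(Δx_t−Δx̄)² = 1109.3333
r_1(Δx) = -437.1111 / 1109.3333 = -0.394

-0.394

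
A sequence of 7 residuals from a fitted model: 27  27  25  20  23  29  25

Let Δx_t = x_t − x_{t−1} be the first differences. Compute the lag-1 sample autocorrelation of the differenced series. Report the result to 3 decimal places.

First differences Δx: 0, -2, -5, 3, 6, -4
Mean of differences = -0.3333
Numerator Σ(Δx_t−Δx̄)(Δx_{t+1}−Δx̄) = -10.4444
Denominator Σ(Δx_t−Δx̄)² = 89.3333
r_1(Δx) = -10.4444 / 89.3333 = -0.117

-0.117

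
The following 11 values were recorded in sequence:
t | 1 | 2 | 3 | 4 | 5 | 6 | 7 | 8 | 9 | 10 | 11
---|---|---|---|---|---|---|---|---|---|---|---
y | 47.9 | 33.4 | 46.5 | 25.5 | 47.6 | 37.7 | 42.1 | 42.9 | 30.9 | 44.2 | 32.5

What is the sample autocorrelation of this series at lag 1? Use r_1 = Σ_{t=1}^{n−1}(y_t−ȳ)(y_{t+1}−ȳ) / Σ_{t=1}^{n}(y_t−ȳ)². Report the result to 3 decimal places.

-0.719

Mean ȳ = (47.9 + 33.4 + 46.5 + 25.5 + 47.6 + 37.7 + 42.1 + 42.9 + 30.9 + 44.2 + 32.5)/11 = 39.2000
Numerator Σ_{t=1}^{10}(y_t−ȳ)(y_{t+1}−ȳ) = -419.8200
Denominator Σ(y_t−ȳ)² = 584.0000
r_1 = -419.8200 / 584.0000 = -0.719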